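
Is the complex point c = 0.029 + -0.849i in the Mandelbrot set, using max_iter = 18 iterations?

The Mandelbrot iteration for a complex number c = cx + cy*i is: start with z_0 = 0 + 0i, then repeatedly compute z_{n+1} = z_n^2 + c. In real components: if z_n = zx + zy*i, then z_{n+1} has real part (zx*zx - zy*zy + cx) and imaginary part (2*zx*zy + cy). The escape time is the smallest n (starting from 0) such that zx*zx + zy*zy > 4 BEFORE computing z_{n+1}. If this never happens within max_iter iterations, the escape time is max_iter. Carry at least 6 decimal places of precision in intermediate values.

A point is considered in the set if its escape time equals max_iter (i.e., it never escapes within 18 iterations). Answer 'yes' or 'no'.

z_0 = 0 + 0i, c = 0.0290 + -0.8490i
Iter 1: z = 0.0290 + -0.8490i, |z|^2 = 0.7216
Iter 2: z = -0.6910 + -0.8982i, |z|^2 = 1.2843
Iter 3: z = -0.3004 + 0.3923i, |z|^2 = 0.2441
Iter 4: z = -0.0347 + -1.0847i, |z|^2 = 1.1778
Iter 5: z = -1.1464 + -0.7738i, |z|^2 = 1.9130
Iter 6: z = 0.7444 + 0.9252i, |z|^2 = 1.4101
Iter 7: z = -0.2729 + 0.5284i, |z|^2 = 0.3537
Iter 8: z = -0.1757 + -1.1374i, |z|^2 = 1.3246
Iter 9: z = -1.2338 + -0.4492i, |z|^2 = 1.7242
Iter 10: z = 1.3495 + 0.2596i, |z|^2 = 1.8886
Iter 11: z = 1.7828 + -0.1484i, |z|^2 = 3.2003
Iter 12: z = 3.1853 + -1.3780i, |z|^2 = 12.0449
Escaped at iteration 12

Answer: no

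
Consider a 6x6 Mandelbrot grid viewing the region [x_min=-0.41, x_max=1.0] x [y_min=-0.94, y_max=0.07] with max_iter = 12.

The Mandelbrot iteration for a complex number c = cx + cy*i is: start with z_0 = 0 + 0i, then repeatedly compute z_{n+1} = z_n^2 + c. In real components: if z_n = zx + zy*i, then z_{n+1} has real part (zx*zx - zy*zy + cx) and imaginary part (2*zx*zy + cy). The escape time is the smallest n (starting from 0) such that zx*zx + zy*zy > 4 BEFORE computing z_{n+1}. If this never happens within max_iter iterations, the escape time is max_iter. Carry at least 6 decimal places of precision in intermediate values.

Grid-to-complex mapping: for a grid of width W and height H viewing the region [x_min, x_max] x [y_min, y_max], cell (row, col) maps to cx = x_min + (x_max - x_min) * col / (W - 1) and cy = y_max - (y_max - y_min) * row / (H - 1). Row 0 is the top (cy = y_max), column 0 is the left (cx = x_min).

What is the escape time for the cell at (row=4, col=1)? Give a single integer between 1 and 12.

z_0 = 0 + 0i, c = -0.1280 + -0.7380i
Iter 1: z = -0.1280 + -0.7380i, |z|^2 = 0.5610
Iter 2: z = -0.6563 + -0.5491i, |z|^2 = 0.7322
Iter 3: z = 0.0012 + -0.0173i, |z|^2 = 0.0003
Iter 4: z = -0.1283 + -0.7380i, |z|^2 = 0.5612
Iter 5: z = -0.6562 + -0.5486i, |z|^2 = 0.7316
Iter 6: z = 0.0017 + -0.0179i, |z|^2 = 0.0003
Iter 7: z = -0.1283 + -0.7381i, |z|^2 = 0.5612
Iter 8: z = -0.6563 + -0.5486i, |z|^2 = 0.7316
Iter 9: z = 0.0017 + -0.0180i, |z|^2 = 0.0003
Iter 10: z = -0.1283 + -0.7381i, |z|^2 = 0.5612
Iter 11: z = -0.6563 + -0.5486i, |z|^2 = 0.7316

Answer: 12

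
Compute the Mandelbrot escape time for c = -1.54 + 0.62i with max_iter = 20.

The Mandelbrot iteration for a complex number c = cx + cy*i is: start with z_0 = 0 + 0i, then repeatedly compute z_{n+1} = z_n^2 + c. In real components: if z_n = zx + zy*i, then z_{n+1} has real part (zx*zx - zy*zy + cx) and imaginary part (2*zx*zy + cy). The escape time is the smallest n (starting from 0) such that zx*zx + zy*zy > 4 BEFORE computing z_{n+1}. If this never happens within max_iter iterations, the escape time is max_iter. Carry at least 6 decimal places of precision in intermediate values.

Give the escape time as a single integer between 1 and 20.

Answer: 3

Derivation:
z_0 = 0 + 0i, c = -1.5400 + 0.6200i
Iter 1: z = -1.5400 + 0.6200i, |z|^2 = 2.7560
Iter 2: z = 0.4472 + -1.2896i, |z|^2 = 1.8631
Iter 3: z = -3.0031 + -0.5334i, |z|^2 = 9.3030
Escaped at iteration 3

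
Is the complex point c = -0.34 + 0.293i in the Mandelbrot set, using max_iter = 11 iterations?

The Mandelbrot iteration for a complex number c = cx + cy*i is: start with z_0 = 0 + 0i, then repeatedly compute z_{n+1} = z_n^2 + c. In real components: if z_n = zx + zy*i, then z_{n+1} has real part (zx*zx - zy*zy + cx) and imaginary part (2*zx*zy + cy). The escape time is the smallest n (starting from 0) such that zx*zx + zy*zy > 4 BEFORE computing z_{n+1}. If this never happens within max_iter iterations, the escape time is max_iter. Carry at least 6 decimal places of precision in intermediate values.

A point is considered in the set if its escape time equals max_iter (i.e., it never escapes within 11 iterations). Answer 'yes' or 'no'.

Answer: yes

Derivation:
z_0 = 0 + 0i, c = -0.3400 + 0.2930i
Iter 1: z = -0.3400 + 0.2930i, |z|^2 = 0.2014
Iter 2: z = -0.3102 + 0.0938i, |z|^2 = 0.1050
Iter 3: z = -0.2525 + 0.2348i, |z|^2 = 0.1189
Iter 4: z = -0.3314 + 0.1744i, |z|^2 = 0.1402
Iter 5: z = -0.2606 + 0.1774i, |z|^2 = 0.0994
Iter 6: z = -0.3036 + 0.2005i, |z|^2 = 0.1324
Iter 7: z = -0.2881 + 0.1713i, |z|^2 = 0.1123
Iter 8: z = -0.2863 + 0.1943i, |z|^2 = 0.1198
Iter 9: z = -0.2958 + 0.1817i, |z|^2 = 0.1205
Iter 10: z = -0.2855 + 0.1855i, |z|^2 = 0.1159
Did not escape in 11 iterations → in set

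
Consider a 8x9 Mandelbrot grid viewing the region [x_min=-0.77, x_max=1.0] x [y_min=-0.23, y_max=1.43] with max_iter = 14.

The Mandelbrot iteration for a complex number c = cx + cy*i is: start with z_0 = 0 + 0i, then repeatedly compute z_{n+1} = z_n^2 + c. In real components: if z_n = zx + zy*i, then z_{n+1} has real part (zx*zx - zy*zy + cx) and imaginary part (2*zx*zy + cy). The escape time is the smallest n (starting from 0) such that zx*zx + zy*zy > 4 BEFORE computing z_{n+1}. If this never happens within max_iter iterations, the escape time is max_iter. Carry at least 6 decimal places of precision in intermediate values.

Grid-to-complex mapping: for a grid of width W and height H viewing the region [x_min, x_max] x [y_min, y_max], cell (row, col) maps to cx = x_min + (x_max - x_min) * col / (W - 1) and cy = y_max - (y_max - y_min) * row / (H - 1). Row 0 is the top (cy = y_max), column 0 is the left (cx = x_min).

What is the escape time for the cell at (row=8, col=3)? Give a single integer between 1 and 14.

z_0 = 0 + 0i, c = -0.0114 + -0.2300i
Iter 1: z = -0.0114 + -0.2300i, |z|^2 = 0.0530
Iter 2: z = -0.0642 + -0.2247i, |z|^2 = 0.0546
Iter 3: z = -0.0578 + -0.2011i, |z|^2 = 0.0438
Iter 4: z = -0.0485 + -0.2067i, |z|^2 = 0.0451
Iter 5: z = -0.0518 + -0.2099i, |z|^2 = 0.0468
Iter 6: z = -0.0528 + -0.2082i, |z|^2 = 0.0462
Iter 7: z = -0.0520 + -0.2080i, |z|^2 = 0.0460
Iter 8: z = -0.0520 + -0.2084i, |z|^2 = 0.0461
Iter 9: z = -0.0521 + -0.2083i, |z|^2 = 0.0461
Iter 10: z = -0.0521 + -0.2083i, |z|^2 = 0.0461
Iter 11: z = -0.0521 + -0.2083i, |z|^2 = 0.0461
Iter 12: z = -0.0521 + -0.2083i, |z|^2 = 0.0461
Iter 13: z = -0.0521 + -0.2083i, |z|^2 = 0.0461

Answer: 14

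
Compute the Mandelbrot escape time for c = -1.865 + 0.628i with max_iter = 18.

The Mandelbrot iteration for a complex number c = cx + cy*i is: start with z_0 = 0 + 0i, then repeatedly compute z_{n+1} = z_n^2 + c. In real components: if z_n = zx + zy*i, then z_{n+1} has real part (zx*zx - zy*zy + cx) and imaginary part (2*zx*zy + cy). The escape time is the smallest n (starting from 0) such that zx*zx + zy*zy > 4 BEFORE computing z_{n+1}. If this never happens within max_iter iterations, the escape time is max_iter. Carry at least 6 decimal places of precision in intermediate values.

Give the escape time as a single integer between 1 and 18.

z_0 = 0 + 0i, c = -1.8650 + 0.6280i
Iter 1: z = -1.8650 + 0.6280i, |z|^2 = 3.8726
Iter 2: z = 1.2188 + -1.7144i, |z|^2 = 4.4249
Escaped at iteration 2

Answer: 2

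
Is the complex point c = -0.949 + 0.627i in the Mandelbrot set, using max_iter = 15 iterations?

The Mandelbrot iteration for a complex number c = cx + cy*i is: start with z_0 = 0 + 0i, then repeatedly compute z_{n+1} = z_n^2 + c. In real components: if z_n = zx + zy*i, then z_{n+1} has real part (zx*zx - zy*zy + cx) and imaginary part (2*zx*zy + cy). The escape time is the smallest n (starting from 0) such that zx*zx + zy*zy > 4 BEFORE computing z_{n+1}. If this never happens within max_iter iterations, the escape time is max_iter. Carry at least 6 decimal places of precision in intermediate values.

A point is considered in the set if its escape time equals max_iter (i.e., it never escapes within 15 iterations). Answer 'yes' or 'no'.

z_0 = 0 + 0i, c = -0.9490 + 0.6270i
Iter 1: z = -0.9490 + 0.6270i, |z|^2 = 1.2937
Iter 2: z = -0.4415 + -0.5630i, |z|^2 = 0.5120
Iter 3: z = -1.0711 + 1.1242i, |z|^2 = 2.4110
Iter 4: z = -1.0656 + -1.7812i, |z|^2 = 4.3083
Escaped at iteration 4

Answer: no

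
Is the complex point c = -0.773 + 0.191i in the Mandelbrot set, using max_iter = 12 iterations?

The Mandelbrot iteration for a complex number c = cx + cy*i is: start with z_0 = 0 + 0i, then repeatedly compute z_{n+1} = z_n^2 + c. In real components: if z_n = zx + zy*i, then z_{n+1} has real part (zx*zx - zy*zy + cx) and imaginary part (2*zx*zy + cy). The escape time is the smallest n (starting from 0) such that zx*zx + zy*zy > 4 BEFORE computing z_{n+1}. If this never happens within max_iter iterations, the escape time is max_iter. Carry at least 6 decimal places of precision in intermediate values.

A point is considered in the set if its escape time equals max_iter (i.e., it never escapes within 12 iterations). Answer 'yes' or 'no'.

Answer: yes

Derivation:
z_0 = 0 + 0i, c = -0.7730 + 0.1910i
Iter 1: z = -0.7730 + 0.1910i, |z|^2 = 0.6340
Iter 2: z = -0.2120 + -0.1043i, |z|^2 = 0.0558
Iter 3: z = -0.7390 + 0.2352i, |z|^2 = 0.6014
Iter 4: z = -0.2823 + -0.1566i, |z|^2 = 0.1042
Iter 5: z = -0.7179 + 0.2794i, |z|^2 = 0.5934
Iter 6: z = -0.3358 + -0.2102i, |z|^2 = 0.1569
Iter 7: z = -0.7044 + 0.3321i, |z|^2 = 0.6065
Iter 8: z = -0.3871 + -0.2769i, |z|^2 = 0.2265
Iter 9: z = -0.6998 + 0.4054i, |z|^2 = 0.6541
Iter 10: z = -0.4476 + -0.3764i, |z|^2 = 0.3420
Iter 11: z = -0.7144 + 0.5279i, |z|^2 = 0.7891
Did not escape in 12 iterations → in set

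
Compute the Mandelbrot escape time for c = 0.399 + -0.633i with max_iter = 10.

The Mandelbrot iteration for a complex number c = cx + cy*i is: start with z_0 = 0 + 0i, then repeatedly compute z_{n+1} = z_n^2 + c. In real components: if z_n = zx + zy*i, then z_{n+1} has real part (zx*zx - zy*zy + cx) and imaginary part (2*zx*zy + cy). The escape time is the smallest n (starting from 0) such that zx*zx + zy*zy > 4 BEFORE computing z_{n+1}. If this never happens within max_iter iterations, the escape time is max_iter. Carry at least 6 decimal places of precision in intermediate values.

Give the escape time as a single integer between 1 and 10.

z_0 = 0 + 0i, c = 0.3990 + -0.6330i
Iter 1: z = 0.3990 + -0.6330i, |z|^2 = 0.5599
Iter 2: z = 0.1575 + -1.1381i, |z|^2 = 1.3202
Iter 3: z = -0.8715 + -0.9915i, |z|^2 = 1.7427
Iter 4: z = 0.1754 + 1.0953i, |z|^2 = 1.2305
Iter 5: z = -0.7700 + -0.2487i, |z|^2 = 0.6547
Iter 6: z = 0.9300 + -0.2500i, |z|^2 = 0.9274
Iter 7: z = 1.2014 + -1.0981i, |z|^2 = 2.6491
Iter 8: z = 0.6367 + -3.2714i, |z|^2 = 11.1075
Escaped at iteration 8

Answer: 8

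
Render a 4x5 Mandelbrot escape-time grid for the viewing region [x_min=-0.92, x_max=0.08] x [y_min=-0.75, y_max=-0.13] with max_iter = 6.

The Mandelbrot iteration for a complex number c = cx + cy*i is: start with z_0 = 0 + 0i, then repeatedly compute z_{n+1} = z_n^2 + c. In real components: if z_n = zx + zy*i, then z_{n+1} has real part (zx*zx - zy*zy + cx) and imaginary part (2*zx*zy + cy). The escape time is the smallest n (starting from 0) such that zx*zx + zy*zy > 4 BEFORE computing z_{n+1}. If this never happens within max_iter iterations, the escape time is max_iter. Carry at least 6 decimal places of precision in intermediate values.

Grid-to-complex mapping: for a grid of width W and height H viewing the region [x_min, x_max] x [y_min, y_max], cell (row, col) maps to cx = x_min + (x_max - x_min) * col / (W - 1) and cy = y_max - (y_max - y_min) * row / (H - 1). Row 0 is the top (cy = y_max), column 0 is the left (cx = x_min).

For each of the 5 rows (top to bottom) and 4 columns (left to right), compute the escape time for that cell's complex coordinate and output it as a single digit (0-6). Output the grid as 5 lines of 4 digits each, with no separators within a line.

(row=0, col=0): c = -0.9200 + -0.1300i → escape time 6
(row=0, col=1): c = -0.5867 + -0.1300i → escape time 6
(row=0, col=2): c = -0.2533 + -0.1300i → escape time 6
(row=0, col=3): c = 0.0800 + -0.1300i → escape time 6
(row=1, col=0): c = -0.9200 + -0.2850i → escape time 6
(row=1, col=1): c = -0.5867 + -0.2850i → escape time 6
(row=1, col=2): c = -0.2533 + -0.2850i → escape time 6
(row=1, col=3): c = 0.0800 + -0.2850i → escape time 6
(row=2, col=0): c = -0.9200 + -0.4400i → escape time 6
(row=2, col=1): c = -0.5867 + -0.4400i → escape time 6
(row=2, col=2): c = -0.2533 + -0.4400i → escape time 6
(row=2, col=3): c = 0.0800 + -0.4400i → escape time 6
(row=3, col=0): c = -0.9200 + -0.5950i → escape time 5
(row=3, col=1): c = -0.5867 + -0.5950i → escape time 6
(row=3, col=2): c = -0.2533 + -0.5950i → escape time 6
(row=3, col=3): c = 0.0800 + -0.5950i → escape time 6
(row=4, col=0): c = -0.9200 + -0.7500i → escape time 4
(row=4, col=1): c = -0.5867 + -0.7500i → escape time 5
(row=4, col=2): c = -0.2533 + -0.7500i → escape time 6
(row=4, col=3): c = 0.0800 + -0.7500i → escape time 6

Answer: 6666
6666
6666
5666
4566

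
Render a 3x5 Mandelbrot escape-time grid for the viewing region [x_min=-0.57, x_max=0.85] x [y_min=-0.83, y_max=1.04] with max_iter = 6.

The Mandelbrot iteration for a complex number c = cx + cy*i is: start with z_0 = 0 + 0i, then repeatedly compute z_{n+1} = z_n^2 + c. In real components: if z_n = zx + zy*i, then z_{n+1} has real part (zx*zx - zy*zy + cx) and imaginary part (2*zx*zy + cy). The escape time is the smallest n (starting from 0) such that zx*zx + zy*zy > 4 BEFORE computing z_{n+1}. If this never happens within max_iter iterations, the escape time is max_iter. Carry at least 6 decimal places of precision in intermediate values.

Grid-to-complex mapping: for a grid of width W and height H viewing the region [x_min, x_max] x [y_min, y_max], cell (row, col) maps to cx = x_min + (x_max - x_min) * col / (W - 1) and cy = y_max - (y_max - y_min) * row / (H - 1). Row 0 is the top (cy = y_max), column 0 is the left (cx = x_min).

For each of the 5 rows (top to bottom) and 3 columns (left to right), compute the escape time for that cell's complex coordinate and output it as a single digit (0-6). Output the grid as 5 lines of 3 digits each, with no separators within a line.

Answer: 442
663
663
663
452

Derivation:
(row=0, col=0): c = -0.5700 + 1.0400i → escape time 4
(row=0, col=1): c = 0.1400 + 1.0400i → escape time 4
(row=0, col=2): c = 0.8500 + 1.0400i → escape time 2
(row=1, col=0): c = -0.5700 + 0.5725i → escape time 6
(row=1, col=1): c = 0.1400 + 0.5725i → escape time 6
(row=1, col=2): c = 0.8500 + 0.5725i → escape time 3
(row=2, col=0): c = -0.5700 + 0.1050i → escape time 6
(row=2, col=1): c = 0.1400 + 0.1050i → escape time 6
(row=2, col=2): c = 0.8500 + 0.1050i → escape time 3
(row=3, col=0): c = -0.5700 + -0.3625i → escape time 6
(row=3, col=1): c = 0.1400 + -0.3625i → escape time 6
(row=3, col=2): c = 0.8500 + -0.3625i → escape time 3
(row=4, col=0): c = -0.5700 + -0.8300i → escape time 4
(row=4, col=1): c = 0.1400 + -0.8300i → escape time 5
(row=4, col=2): c = 0.8500 + -0.8300i → escape time 2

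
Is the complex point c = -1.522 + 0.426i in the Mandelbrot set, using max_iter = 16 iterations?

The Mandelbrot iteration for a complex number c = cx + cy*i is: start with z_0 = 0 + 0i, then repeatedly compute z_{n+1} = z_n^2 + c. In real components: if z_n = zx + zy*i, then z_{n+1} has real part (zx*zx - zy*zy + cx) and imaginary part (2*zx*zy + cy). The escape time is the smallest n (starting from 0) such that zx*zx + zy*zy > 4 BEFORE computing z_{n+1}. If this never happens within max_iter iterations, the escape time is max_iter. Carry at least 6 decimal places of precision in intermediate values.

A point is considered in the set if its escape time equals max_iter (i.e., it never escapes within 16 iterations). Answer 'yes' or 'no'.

Answer: no

Derivation:
z_0 = 0 + 0i, c = -1.5220 + 0.4260i
Iter 1: z = -1.5220 + 0.4260i, |z|^2 = 2.4980
Iter 2: z = 0.6130 + -0.8707i, |z|^2 = 1.1340
Iter 3: z = -1.9044 + -0.6415i, |z|^2 = 4.0384
Escaped at iteration 3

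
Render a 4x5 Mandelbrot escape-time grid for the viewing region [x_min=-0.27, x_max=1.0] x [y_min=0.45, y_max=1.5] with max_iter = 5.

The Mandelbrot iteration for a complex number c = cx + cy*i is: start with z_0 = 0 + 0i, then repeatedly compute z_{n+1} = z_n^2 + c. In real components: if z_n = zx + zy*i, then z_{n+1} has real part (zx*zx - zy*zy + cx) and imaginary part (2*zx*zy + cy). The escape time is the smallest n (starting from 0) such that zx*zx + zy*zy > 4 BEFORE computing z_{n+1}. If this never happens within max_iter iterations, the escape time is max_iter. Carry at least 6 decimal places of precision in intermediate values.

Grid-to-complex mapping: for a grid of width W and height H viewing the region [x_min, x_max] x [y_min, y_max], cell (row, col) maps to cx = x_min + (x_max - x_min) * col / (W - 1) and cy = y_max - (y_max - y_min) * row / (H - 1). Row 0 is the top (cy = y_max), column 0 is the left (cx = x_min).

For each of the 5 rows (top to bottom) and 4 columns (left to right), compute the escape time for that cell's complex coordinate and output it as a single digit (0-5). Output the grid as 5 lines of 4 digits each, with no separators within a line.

(row=0, col=0): c = -0.2700 + 1.5000i → escape time 2
(row=0, col=1): c = 0.1533 + 1.5000i → escape time 2
(row=0, col=2): c = 0.5767 + 1.5000i → escape time 2
(row=0, col=3): c = 1.0000 + 1.5000i → escape time 2
(row=1, col=0): c = -0.2700 + 1.2375i → escape time 3
(row=1, col=1): c = 0.1533 + 1.2375i → escape time 2
(row=1, col=2): c = 0.5767 + 1.2375i → escape time 2
(row=1, col=3): c = 1.0000 + 1.2375i → escape time 2
(row=2, col=0): c = -0.2700 + 0.9750i → escape time 5
(row=2, col=1): c = 0.1533 + 0.9750i → escape time 4
(row=2, col=2): c = 0.5767 + 0.9750i → escape time 2
(row=2, col=3): c = 1.0000 + 0.9750i → escape time 2
(row=3, col=0): c = -0.2700 + 0.7125i → escape time 5
(row=3, col=1): c = 0.1533 + 0.7125i → escape time 5
(row=3, col=2): c = 0.5767 + 0.7125i → escape time 3
(row=3, col=3): c = 1.0000 + 0.7125i → escape time 2
(row=4, col=0): c = -0.2700 + 0.4500i → escape time 5
(row=4, col=1): c = 0.1533 + 0.4500i → escape time 5
(row=4, col=2): c = 0.5767 + 0.4500i → escape time 4
(row=4, col=3): c = 1.0000 + 0.4500i → escape time 2

Answer: 2222
3222
5422
5532
5542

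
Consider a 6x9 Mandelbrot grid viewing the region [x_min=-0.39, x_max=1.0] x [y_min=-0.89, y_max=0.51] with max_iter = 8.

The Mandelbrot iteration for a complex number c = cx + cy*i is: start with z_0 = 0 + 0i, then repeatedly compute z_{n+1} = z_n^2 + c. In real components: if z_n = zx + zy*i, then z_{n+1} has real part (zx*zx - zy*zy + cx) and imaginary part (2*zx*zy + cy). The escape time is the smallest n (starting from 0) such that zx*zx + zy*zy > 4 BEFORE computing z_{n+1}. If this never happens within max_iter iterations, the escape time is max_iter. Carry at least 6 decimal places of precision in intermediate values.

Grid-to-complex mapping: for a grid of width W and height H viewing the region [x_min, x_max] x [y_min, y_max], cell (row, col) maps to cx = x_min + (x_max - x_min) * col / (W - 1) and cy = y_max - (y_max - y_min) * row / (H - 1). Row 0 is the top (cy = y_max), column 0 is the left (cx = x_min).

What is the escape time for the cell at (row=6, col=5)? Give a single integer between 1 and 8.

z_0 = 0 + 0i, c = 1.0000 + -0.5400i
Iter 1: z = 1.0000 + -0.5400i, |z|^2 = 1.2916
Iter 2: z = 1.7084 + -1.6200i, |z|^2 = 5.5430
Escaped at iteration 2

Answer: 2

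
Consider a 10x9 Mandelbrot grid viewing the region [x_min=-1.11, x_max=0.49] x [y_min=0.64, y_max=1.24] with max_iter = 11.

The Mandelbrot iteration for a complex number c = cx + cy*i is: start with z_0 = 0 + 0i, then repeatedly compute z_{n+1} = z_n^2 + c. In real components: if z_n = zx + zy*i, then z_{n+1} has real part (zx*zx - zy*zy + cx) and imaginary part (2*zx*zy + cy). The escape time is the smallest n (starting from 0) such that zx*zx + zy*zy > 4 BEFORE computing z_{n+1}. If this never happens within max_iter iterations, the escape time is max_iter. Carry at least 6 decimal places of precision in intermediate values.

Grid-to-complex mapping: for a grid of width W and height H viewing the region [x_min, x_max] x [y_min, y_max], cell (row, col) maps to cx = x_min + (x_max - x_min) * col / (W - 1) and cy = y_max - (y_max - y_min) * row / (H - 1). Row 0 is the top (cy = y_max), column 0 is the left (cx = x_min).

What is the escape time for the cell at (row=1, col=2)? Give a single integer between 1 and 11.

Answer: 3

Derivation:
z_0 = 0 + 0i, c = -0.7544 + 1.1650i
Iter 1: z = -0.7544 + 1.1650i, |z|^2 = 1.9264
Iter 2: z = -1.5425 + -0.5929i, |z|^2 = 2.7307
Iter 3: z = 1.2733 + 2.9939i, |z|^2 = 10.5850
Escaped at iteration 3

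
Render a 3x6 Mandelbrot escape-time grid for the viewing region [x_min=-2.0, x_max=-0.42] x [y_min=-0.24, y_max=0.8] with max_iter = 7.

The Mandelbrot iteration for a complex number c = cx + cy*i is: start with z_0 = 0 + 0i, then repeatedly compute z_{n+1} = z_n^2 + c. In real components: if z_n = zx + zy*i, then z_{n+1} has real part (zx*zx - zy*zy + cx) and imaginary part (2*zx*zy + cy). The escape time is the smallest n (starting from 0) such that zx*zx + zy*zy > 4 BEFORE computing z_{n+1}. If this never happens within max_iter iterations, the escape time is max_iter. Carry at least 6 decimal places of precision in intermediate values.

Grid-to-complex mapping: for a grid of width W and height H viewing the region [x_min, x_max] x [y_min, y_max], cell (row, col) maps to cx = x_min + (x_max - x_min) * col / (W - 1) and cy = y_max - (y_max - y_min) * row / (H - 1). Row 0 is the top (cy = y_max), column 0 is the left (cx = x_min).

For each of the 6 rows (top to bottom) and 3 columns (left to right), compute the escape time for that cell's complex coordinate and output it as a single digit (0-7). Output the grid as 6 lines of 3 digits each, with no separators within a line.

(row=0, col=0): c = -2.0000 + 0.8000i → escape time 1
(row=0, col=1): c = -1.2100 + 0.8000i → escape time 3
(row=0, col=2): c = -0.4200 + 0.8000i → escape time 6
(row=1, col=0): c = -2.0000 + 0.5920i → escape time 1
(row=1, col=1): c = -1.2100 + 0.5920i → escape time 3
(row=1, col=2): c = -0.4200 + 0.5920i → escape time 7
(row=2, col=0): c = -2.0000 + 0.3840i → escape time 1
(row=2, col=1): c = -1.2100 + 0.3840i → escape time 7
(row=2, col=2): c = -0.4200 + 0.3840i → escape time 7
(row=3, col=0): c = -2.0000 + 0.1760i → escape time 1
(row=3, col=1): c = -1.2100 + 0.1760i → escape time 7
(row=3, col=2): c = -0.4200 + 0.1760i → escape time 7
(row=4, col=0): c = -2.0000 + -0.0320i → escape time 1
(row=4, col=1): c = -1.2100 + -0.0320i → escape time 7
(row=4, col=2): c = -0.4200 + -0.0320i → escape time 7
(row=5, col=0): c = -2.0000 + -0.2400i → escape time 1
(row=5, col=1): c = -1.2100 + -0.2400i → escape time 7
(row=5, col=2): c = -0.4200 + -0.2400i → escape time 7

Answer: 136
137
177
177
177
177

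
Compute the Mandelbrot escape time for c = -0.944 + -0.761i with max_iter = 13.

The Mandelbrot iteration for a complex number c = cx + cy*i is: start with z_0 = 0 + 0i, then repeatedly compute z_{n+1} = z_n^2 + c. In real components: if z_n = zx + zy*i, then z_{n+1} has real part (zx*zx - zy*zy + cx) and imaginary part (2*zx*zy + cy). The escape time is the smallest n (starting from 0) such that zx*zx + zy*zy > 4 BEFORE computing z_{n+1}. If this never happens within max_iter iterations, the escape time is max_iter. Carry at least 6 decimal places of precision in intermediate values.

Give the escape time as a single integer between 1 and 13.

Answer: 4

Derivation:
z_0 = 0 + 0i, c = -0.9440 + -0.7610i
Iter 1: z = -0.9440 + -0.7610i, |z|^2 = 1.4703
Iter 2: z = -0.6320 + 0.6758i, |z|^2 = 0.8561
Iter 3: z = -1.0013 + -1.6152i, |z|^2 = 3.6112
Iter 4: z = -2.5502 + 2.4734i, |z|^2 = 12.6210
Escaped at iteration 4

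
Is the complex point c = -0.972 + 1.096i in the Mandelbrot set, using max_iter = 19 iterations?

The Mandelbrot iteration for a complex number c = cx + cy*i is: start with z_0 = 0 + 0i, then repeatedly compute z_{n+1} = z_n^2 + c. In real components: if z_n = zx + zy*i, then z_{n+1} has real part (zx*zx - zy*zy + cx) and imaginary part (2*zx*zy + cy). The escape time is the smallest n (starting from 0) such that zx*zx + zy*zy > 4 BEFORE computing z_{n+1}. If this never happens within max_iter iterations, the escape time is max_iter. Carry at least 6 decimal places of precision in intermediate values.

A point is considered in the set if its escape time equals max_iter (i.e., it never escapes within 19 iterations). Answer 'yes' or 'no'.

z_0 = 0 + 0i, c = -0.9720 + 1.0960i
Iter 1: z = -0.9720 + 1.0960i, |z|^2 = 2.1460
Iter 2: z = -1.2284 + -1.0346i, |z|^2 = 2.5795
Iter 3: z = -0.5334 + 3.6379i, |z|^2 = 13.5191
Escaped at iteration 3

Answer: no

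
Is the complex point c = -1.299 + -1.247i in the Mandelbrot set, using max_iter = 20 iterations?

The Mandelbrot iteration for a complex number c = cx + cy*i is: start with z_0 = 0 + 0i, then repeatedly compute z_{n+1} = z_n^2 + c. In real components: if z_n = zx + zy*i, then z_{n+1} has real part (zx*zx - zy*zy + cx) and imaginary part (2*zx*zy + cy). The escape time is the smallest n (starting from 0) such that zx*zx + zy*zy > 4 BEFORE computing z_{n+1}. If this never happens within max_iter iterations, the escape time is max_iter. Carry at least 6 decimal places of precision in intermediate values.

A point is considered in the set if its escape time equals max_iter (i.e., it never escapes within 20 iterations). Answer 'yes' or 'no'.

Answer: no

Derivation:
z_0 = 0 + 0i, c = -1.2990 + -1.2470i
Iter 1: z = -1.2990 + -1.2470i, |z|^2 = 3.2424
Iter 2: z = -1.1666 + 1.9927i, |z|^2 = 5.3319
Escaped at iteration 2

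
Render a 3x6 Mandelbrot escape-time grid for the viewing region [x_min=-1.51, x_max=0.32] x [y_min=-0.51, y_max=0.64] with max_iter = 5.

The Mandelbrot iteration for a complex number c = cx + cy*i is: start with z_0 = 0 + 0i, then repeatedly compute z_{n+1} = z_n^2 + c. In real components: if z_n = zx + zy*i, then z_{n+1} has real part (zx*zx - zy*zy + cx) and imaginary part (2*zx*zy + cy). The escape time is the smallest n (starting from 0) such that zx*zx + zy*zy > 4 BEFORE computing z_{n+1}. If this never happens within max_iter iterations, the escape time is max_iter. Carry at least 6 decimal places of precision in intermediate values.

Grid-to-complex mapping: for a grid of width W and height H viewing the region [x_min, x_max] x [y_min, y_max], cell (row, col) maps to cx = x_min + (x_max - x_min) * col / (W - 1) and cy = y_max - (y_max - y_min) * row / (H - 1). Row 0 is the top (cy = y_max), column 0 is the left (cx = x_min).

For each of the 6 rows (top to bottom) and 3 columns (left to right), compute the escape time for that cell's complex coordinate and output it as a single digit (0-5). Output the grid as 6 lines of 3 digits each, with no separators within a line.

(row=0, col=0): c = -1.5100 + 0.6400i → escape time 3
(row=0, col=1): c = -0.5950 + 0.6400i → escape time 5
(row=0, col=2): c = 0.3200 + 0.6400i → escape time 5
(row=1, col=0): c = -1.5100 + 0.4100i → escape time 4
(row=1, col=1): c = -0.5950 + 0.4100i → escape time 5
(row=1, col=2): c = 0.3200 + 0.4100i → escape time 5
(row=2, col=0): c = -1.5100 + 0.1800i → escape time 5
(row=2, col=1): c = -0.5950 + 0.1800i → escape time 5
(row=2, col=2): c = 0.3200 + 0.1800i → escape time 5
(row=3, col=0): c = -1.5100 + -0.0500i → escape time 5
(row=3, col=1): c = -0.5950 + -0.0500i → escape time 5
(row=3, col=2): c = 0.3200 + -0.0500i → escape time 5
(row=4, col=0): c = -1.5100 + -0.2800i → escape time 5
(row=4, col=1): c = -0.5950 + -0.2800i → escape time 5
(row=4, col=2): c = 0.3200 + -0.2800i → escape time 5
(row=5, col=0): c = -1.5100 + -0.5100i → escape time 3
(row=5, col=1): c = -0.5950 + -0.5100i → escape time 5
(row=5, col=2): c = 0.3200 + -0.5100i → escape time 5

Answer: 355
455
555
555
555
355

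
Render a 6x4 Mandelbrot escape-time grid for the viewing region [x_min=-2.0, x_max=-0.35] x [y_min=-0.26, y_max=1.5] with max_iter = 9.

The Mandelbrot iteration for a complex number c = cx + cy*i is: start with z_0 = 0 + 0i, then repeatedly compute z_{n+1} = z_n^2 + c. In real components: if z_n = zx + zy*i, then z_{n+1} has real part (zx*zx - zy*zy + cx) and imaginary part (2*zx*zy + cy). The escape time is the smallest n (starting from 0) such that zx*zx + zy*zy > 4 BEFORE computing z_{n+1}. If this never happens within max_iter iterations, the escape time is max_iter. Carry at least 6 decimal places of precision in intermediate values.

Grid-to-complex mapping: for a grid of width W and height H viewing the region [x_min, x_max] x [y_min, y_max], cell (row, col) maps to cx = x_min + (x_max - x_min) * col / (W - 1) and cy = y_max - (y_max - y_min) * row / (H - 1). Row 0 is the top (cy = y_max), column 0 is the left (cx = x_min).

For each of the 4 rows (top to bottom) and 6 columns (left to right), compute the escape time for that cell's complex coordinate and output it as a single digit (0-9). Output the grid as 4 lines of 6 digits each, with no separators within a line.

(row=0, col=0): c = -2.0000 + 1.5000i → escape time 1
(row=0, col=1): c = -1.6700 + 1.5000i → escape time 1
(row=0, col=2): c = -1.3400 + 1.5000i → escape time 1
(row=0, col=3): c = -1.0100 + 1.5000i → escape time 2
(row=0, col=4): c = -0.6800 + 1.5000i → escape time 2
(row=0, col=5): c = -0.3500 + 1.5000i → escape time 2
(row=1, col=0): c = -2.0000 + 0.9133i → escape time 1
(row=1, col=1): c = -1.6700 + 0.9133i → escape time 2
(row=1, col=2): c = -1.3400 + 0.9133i → escape time 3
(row=1, col=3): c = -1.0100 + 0.9133i → escape time 3
(row=1, col=4): c = -0.6800 + 0.9133i → escape time 4
(row=1, col=5): c = -0.3500 + 0.9133i → escape time 5
(row=2, col=0): c = -2.0000 + 0.3267i → escape time 1
(row=2, col=1): c = -1.6700 + 0.3267i → escape time 4
(row=2, col=2): c = -1.3400 + 0.3267i → escape time 6
(row=2, col=3): c = -1.0100 + 0.3267i → escape time 9
(row=2, col=4): c = -0.6800 + 0.3267i → escape time 9
(row=2, col=5): c = -0.3500 + 0.3267i → escape time 9
(row=3, col=0): c = -2.0000 + -0.2600i → escape time 1
(row=3, col=1): c = -1.6700 + -0.2600i → escape time 4
(row=3, col=2): c = -1.3400 + -0.2600i → escape time 7
(row=3, col=3): c = -1.0100 + -0.2600i → escape time 9
(row=3, col=4): c = -0.6800 + -0.2600i → escape time 9
(row=3, col=5): c = -0.3500 + -0.2600i → escape time 9

Answer: 111222
123345
146999
147999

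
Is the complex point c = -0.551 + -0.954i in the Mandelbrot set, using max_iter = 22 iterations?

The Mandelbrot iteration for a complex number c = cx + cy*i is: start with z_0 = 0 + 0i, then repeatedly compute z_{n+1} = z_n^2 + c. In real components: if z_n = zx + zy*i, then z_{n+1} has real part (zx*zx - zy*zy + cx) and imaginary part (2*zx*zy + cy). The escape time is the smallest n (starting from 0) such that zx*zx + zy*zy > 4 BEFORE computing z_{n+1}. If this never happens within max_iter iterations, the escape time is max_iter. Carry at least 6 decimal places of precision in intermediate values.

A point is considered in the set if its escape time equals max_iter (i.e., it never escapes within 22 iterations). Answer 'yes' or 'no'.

Answer: no

Derivation:
z_0 = 0 + 0i, c = -0.5510 + -0.9540i
Iter 1: z = -0.5510 + -0.9540i, |z|^2 = 1.2137
Iter 2: z = -1.1575 + 0.0973i, |z|^2 = 1.3493
Iter 3: z = 0.7794 + -1.1793i, |z|^2 = 1.9981
Iter 4: z = -1.3343 + -2.7922i, |z|^2 = 9.5765
Escaped at iteration 4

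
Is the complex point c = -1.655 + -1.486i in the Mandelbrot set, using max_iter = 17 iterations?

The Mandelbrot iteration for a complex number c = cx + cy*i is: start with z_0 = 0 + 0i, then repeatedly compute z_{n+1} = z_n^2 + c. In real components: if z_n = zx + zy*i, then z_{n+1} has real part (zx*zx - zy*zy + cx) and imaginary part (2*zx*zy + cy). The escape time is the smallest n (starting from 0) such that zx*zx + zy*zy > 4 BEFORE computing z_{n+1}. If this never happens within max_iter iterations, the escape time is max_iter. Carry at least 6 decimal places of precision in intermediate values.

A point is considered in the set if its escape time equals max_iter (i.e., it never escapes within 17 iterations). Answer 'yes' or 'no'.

z_0 = 0 + 0i, c = -1.6550 + -1.4860i
Iter 1: z = -1.6550 + -1.4860i, |z|^2 = 4.9472
Escaped at iteration 1

Answer: no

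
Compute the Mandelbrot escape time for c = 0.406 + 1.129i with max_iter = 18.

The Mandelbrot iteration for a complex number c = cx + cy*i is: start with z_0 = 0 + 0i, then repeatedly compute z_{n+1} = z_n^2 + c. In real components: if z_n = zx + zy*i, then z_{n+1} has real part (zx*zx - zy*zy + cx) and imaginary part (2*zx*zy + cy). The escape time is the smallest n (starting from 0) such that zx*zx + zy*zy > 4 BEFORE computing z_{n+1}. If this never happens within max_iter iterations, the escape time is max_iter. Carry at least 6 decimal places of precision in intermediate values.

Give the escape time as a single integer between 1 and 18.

z_0 = 0 + 0i, c = 0.4060 + 1.1290i
Iter 1: z = 0.4060 + 1.1290i, |z|^2 = 1.4395
Iter 2: z = -0.7038 + 2.0457i, |z|^2 = 4.6804
Escaped at iteration 2

Answer: 2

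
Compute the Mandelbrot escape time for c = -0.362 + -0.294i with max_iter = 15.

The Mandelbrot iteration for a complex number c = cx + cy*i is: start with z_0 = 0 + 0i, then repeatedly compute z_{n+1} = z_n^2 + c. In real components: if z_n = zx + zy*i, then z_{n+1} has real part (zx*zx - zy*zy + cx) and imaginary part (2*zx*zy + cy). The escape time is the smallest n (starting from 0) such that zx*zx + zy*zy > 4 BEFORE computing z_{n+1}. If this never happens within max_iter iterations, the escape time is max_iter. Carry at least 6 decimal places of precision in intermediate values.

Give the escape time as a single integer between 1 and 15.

Answer: 15

Derivation:
z_0 = 0 + 0i, c = -0.3620 + -0.2940i
Iter 1: z = -0.3620 + -0.2940i, |z|^2 = 0.2175
Iter 2: z = -0.3174 + -0.0811i, |z|^2 = 0.1073
Iter 3: z = -0.2678 + -0.2425i, |z|^2 = 0.1305
Iter 4: z = -0.3491 + -0.1641i, |z|^2 = 0.1488
Iter 5: z = -0.2671 + -0.1794i, |z|^2 = 0.1035
Iter 6: z = -0.3229 + -0.1981i, |z|^2 = 0.1435
Iter 7: z = -0.2970 + -0.1660i, |z|^2 = 0.1158
Iter 8: z = -0.3014 + -0.1954i, |z|^2 = 0.1290
Iter 9: z = -0.3094 + -0.1763i, |z|^2 = 0.1268
Iter 10: z = -0.2974 + -0.1849i, |z|^2 = 0.1226
Iter 11: z = -0.3078 + -0.1840i, |z|^2 = 0.1286
Iter 12: z = -0.3011 + -0.1807i, |z|^2 = 0.1233
Iter 13: z = -0.3040 + -0.1852i, |z|^2 = 0.1267
Iter 14: z = -0.3039 + -0.1814i, |z|^2 = 0.1253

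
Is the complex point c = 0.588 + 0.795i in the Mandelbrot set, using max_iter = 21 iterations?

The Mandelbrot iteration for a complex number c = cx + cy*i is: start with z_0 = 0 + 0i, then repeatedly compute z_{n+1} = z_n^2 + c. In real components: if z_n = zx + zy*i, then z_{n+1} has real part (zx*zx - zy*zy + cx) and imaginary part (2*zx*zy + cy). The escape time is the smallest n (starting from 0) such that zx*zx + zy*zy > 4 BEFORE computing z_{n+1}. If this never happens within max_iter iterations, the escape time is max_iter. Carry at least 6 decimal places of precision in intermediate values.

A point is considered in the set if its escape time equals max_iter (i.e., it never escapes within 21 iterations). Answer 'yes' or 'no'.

z_0 = 0 + 0i, c = 0.5880 + 0.7950i
Iter 1: z = 0.5880 + 0.7950i, |z|^2 = 0.9778
Iter 2: z = 0.3017 + 1.7299i, |z|^2 = 3.0837
Iter 3: z = -2.3136 + 1.8389i, |z|^2 = 8.7342
Escaped at iteration 3

Answer: no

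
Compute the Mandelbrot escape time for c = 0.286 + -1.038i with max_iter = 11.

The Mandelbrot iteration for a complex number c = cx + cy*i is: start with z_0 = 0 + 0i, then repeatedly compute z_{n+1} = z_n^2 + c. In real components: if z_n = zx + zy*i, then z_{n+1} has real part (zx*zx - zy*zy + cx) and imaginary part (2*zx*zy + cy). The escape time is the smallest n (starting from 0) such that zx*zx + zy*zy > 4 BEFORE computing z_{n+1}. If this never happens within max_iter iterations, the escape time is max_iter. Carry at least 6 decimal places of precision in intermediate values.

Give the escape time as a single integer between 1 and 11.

Answer: 3

Derivation:
z_0 = 0 + 0i, c = 0.2860 + -1.0380i
Iter 1: z = 0.2860 + -1.0380i, |z|^2 = 1.1592
Iter 2: z = -0.7096 + -1.6317i, |z|^2 = 3.1662
Iter 3: z = -1.8730 + 1.2779i, |z|^2 = 5.1411
Escaped at iteration 3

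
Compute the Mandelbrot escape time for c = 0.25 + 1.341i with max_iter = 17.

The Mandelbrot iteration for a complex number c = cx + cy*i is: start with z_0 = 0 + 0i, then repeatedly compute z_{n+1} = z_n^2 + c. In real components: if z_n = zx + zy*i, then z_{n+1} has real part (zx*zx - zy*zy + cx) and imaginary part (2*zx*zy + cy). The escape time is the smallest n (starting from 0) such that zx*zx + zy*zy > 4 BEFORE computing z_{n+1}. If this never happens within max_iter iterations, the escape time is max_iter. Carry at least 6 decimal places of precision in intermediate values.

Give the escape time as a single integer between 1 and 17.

z_0 = 0 + 0i, c = 0.2500 + 1.3410i
Iter 1: z = 0.2500 + 1.3410i, |z|^2 = 1.8608
Iter 2: z = -1.4858 + 2.0115i, |z|^2 = 6.2537
Escaped at iteration 2

Answer: 2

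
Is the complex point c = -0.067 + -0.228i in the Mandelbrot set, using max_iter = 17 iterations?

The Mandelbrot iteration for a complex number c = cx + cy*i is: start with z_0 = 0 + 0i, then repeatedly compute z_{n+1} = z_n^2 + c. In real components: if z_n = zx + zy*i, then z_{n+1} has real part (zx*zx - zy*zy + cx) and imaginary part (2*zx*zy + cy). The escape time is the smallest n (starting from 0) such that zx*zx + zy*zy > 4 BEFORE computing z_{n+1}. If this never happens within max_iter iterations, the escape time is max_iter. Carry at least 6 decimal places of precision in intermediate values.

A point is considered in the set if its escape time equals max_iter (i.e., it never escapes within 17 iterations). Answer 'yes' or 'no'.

Answer: yes

Derivation:
z_0 = 0 + 0i, c = -0.0670 + -0.2280i
Iter 1: z = -0.0670 + -0.2280i, |z|^2 = 0.0565
Iter 2: z = -0.1145 + -0.1974i, |z|^2 = 0.0521
Iter 3: z = -0.0929 + -0.1828i, |z|^2 = 0.0420
Iter 4: z = -0.0918 + -0.1940i, |z|^2 = 0.0461
Iter 5: z = -0.0962 + -0.1924i, |z|^2 = 0.0463
Iter 6: z = -0.0947 + -0.1910i, |z|^2 = 0.0454
Iter 7: z = -0.0945 + -0.1918i, |z|^2 = 0.0457
Iter 8: z = -0.0949 + -0.1918i, |z|^2 = 0.0458
Iter 9: z = -0.0948 + -0.1916i, |z|^2 = 0.0457
Iter 10: z = -0.0947 + -0.1917i, |z|^2 = 0.0457
Iter 11: z = -0.0948 + -0.1917i, |z|^2 = 0.0457
Iter 12: z = -0.0948 + -0.1917i, |z|^2 = 0.0457
Iter 13: z = -0.0948 + -0.1917i, |z|^2 = 0.0457
Iter 14: z = -0.0948 + -0.1917i, |z|^2 = 0.0457
Iter 15: z = -0.0948 + -0.1917i, |z|^2 = 0.0457
Iter 16: z = -0.0948 + -0.1917i, |z|^2 = 0.0457
Did not escape in 17 iterations → in set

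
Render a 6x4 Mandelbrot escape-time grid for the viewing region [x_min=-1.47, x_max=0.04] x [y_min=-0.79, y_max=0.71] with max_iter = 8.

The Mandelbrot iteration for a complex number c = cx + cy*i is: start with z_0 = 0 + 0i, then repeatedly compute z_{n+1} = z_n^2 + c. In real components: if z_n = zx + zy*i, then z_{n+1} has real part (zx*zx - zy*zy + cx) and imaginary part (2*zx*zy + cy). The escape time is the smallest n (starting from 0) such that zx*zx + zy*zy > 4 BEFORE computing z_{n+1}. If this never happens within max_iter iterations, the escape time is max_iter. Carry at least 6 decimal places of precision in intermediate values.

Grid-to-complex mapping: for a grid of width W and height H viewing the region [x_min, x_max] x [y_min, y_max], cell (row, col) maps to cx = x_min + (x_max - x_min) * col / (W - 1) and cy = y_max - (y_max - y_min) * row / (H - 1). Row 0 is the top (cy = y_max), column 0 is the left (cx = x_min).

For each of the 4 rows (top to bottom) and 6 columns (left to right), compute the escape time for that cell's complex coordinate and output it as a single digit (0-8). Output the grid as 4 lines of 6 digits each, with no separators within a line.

Answer: 334788
588888
588888
334588

Derivation:
(row=0, col=0): c = -1.4700 + 0.7100i → escape time 3
(row=0, col=1): c = -1.1680 + 0.7100i → escape time 3
(row=0, col=2): c = -0.8660 + 0.7100i → escape time 4
(row=0, col=3): c = -0.5640 + 0.7100i → escape time 7
(row=0, col=4): c = -0.2620 + 0.7100i → escape time 8
(row=0, col=5): c = 0.0400 + 0.7100i → escape time 8
(row=1, col=0): c = -1.4700 + 0.2100i → escape time 5
(row=1, col=1): c = -1.1680 + 0.2100i → escape time 8
(row=1, col=2): c = -0.8660 + 0.2100i → escape time 8
(row=1, col=3): c = -0.5640 + 0.2100i → escape time 8
(row=1, col=4): c = -0.2620 + 0.2100i → escape time 8
(row=1, col=5): c = 0.0400 + 0.2100i → escape time 8
(row=2, col=0): c = -1.4700 + -0.2900i → escape time 5
(row=2, col=1): c = -1.1680 + -0.2900i → escape time 8
(row=2, col=2): c = -0.8660 + -0.2900i → escape time 8
(row=2, col=3): c = -0.5640 + -0.2900i → escape time 8
(row=2, col=4): c = -0.2620 + -0.2900i → escape time 8
(row=2, col=5): c = 0.0400 + -0.2900i → escape time 8
(row=3, col=0): c = -1.4700 + -0.7900i → escape time 3
(row=3, col=1): c = -1.1680 + -0.7900i → escape time 3
(row=3, col=2): c = -0.8660 + -0.7900i → escape time 4
(row=3, col=3): c = -0.5640 + -0.7900i → escape time 5
(row=3, col=4): c = -0.2620 + -0.7900i → escape time 8
(row=3, col=5): c = 0.0400 + -0.7900i → escape time 8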